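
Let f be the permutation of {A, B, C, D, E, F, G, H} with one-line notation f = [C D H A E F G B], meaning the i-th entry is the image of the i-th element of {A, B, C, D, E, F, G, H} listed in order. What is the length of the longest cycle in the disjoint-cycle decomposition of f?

Decomposing into disjoint cycles gives (A C H B D); the longest has length 5.

5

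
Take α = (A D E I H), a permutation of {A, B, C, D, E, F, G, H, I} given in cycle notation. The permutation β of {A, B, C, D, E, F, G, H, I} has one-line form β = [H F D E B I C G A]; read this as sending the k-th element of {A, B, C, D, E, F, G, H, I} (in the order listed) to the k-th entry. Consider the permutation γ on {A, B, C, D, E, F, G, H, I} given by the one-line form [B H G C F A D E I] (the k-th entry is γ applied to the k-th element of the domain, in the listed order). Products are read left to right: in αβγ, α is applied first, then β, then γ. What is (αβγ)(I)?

D

Chase I: α(I) = H; β(H) = G; γ(G) = D. Hence (αβγ)(I) = D.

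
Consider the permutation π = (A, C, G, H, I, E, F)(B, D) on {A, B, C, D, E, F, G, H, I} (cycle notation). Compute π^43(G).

H

G lies in the 7-cycle (A, C, G, H, I, E, F).
Powers repeat with period 7 on this cycle, and 43 mod 7 = 1, so π^43(G) = π^1(G).
Advancing 1 step from G: G → H.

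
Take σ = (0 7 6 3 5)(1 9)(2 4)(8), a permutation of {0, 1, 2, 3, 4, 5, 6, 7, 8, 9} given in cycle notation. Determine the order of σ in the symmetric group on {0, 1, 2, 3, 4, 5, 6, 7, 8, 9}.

10

The cycle type of σ is (5, 2, 2, 1).
The order of σ is the least common multiple of its cycle lengths: lcm(5, 2, 2) = 10.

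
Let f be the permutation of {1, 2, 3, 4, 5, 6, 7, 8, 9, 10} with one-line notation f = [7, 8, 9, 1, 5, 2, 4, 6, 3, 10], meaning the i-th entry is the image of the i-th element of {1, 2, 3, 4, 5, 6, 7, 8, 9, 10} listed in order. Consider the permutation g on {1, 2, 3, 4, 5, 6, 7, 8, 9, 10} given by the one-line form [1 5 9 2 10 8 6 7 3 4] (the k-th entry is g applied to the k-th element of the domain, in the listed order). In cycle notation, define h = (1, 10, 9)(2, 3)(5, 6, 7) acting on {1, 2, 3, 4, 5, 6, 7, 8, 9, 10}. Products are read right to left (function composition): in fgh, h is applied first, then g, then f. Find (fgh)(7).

10

(fgh)(7) = f(g(h(7))). h(7) = 5, then g(5) = 10, then f(10) = 10, so the result is 10.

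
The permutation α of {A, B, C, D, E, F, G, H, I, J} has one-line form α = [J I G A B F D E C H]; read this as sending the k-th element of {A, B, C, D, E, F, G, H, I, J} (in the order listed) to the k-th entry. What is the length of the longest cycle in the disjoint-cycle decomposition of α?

Decomposing into disjoint cycles gives (A J H E B I C G D); the longest has length 9.

9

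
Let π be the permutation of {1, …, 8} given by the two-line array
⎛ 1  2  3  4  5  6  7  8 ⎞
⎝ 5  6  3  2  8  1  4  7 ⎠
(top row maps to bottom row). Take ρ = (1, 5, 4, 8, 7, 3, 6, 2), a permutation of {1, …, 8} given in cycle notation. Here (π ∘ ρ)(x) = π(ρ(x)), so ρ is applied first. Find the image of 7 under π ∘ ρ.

3

First apply ρ: ρ(7) = 3, then π(3) = 3. Thus (π ∘ ρ)(7) = 3.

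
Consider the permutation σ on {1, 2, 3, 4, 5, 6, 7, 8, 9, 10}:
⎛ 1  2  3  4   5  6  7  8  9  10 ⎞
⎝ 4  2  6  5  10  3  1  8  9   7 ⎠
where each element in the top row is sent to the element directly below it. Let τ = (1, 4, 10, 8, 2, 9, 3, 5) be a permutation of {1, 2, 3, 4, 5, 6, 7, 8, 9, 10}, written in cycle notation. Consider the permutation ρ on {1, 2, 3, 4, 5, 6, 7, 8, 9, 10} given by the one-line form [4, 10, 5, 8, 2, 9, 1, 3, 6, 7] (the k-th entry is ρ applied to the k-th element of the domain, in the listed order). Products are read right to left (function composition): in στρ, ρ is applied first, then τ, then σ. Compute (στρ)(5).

Chase 5: ρ(5) = 2; τ(2) = 9; σ(9) = 9. Hence (στρ)(5) = 9.

9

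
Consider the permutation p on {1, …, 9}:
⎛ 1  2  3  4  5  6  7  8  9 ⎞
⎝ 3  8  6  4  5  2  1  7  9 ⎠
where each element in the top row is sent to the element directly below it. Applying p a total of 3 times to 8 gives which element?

Tracing 8 → 7 → … returns to 8 after 6 steps, so 8 lies in a 6-cycle (1 3 6 2 8 7).
Advancing 3 steps from 8: 8 → 7 → 1 → 3.

3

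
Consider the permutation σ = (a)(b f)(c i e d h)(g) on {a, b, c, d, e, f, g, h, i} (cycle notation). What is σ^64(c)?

h

c lies in the 5-cycle (c i e d h).
Powers repeat with period 5 on this cycle, and 64 mod 5 = 4, so σ^64(c) = σ^4(c).
Advancing 4 steps from c: c → i → e → d → h.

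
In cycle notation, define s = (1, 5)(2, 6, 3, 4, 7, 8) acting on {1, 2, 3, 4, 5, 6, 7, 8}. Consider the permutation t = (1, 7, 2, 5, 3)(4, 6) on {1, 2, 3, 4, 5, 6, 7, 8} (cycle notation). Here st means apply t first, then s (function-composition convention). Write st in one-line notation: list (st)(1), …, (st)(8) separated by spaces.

8 1 5 3 4 7 6 2

(st)(x) = s(t(x)). Computing each image: s(t(1)) = s(7) = 8, s(t(2)) = s(5) = 1, s(t(3)) = s(1) = 5, s(t(4)) = s(6) = 3, s(t(5)) = s(3) = 4, s(t(6)) = s(4) = 7, s(t(7)) = s(2) = 6, s(t(8)) = s(8) = 2.
Hence st = [8 1 5 3 4 7 6 2].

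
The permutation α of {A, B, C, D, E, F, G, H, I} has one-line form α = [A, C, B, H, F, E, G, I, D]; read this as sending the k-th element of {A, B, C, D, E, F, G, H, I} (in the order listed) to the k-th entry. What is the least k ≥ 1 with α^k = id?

6

Decomposing into disjoint cycles gives cycle lengths 3, 2, 2, 1, 1.
The order is lcm(3, 2, 2) = 6.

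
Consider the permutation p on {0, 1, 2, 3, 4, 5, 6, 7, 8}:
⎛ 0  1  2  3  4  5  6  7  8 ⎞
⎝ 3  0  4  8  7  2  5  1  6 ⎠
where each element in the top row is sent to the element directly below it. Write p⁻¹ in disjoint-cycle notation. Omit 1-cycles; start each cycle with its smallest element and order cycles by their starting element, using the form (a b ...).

(0 1 7 4 2 5 6 8 3)

First write p in disjoint cycles: (0 3 8 6 5 2 4 7 1).
The inverse reverses every cycle; in canonical form, p⁻¹ = (0 1 7 4 2 5 6 8 3).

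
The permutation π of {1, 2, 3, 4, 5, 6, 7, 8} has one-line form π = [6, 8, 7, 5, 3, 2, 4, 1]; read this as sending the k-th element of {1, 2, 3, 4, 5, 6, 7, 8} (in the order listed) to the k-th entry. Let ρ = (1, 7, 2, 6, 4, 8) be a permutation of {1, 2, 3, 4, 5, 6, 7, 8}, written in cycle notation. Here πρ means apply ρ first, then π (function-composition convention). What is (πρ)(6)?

5

First apply ρ: ρ(6) = 4, then π(4) = 5. Thus (πρ)(6) = 5.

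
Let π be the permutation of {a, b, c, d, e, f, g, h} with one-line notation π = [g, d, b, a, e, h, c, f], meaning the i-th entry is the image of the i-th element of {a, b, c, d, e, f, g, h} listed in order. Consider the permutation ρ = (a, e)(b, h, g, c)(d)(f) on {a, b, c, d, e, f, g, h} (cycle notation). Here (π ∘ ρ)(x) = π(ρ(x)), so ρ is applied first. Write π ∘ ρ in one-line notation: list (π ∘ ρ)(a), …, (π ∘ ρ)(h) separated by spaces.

e f d a g h b c

(π ∘ ρ)(x) = π(ρ(x)). Computing each image: π(ρ(a)) = π(e) = e, π(ρ(b)) = π(h) = f, π(ρ(c)) = π(b) = d, π(ρ(d)) = π(d) = a, π(ρ(e)) = π(a) = g, π(ρ(f)) = π(f) = h, π(ρ(g)) = π(c) = b, π(ρ(h)) = π(g) = c.
Hence π ∘ ρ = [e f d a g h b c].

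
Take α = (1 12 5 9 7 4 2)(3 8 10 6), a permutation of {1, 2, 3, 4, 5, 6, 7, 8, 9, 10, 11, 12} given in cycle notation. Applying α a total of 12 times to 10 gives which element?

10 lies in the 4-cycle (3 8 10 6).
On a 4-cycle, α^4 is the identity, so α^12 = α^0 there (12 ≡ 0 mod 4).
So α^12(10) = 10.

10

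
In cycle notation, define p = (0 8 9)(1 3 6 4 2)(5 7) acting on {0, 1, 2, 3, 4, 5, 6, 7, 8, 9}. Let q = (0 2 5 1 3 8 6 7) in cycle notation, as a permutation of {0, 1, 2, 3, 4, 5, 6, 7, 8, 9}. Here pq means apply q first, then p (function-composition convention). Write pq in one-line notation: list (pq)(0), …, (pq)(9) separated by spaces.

1 6 7 9 2 3 5 8 4 0

(pq)(x) = p(q(x)). Computing each image: p(q(0)) = p(2) = 1, p(q(1)) = p(3) = 6, p(q(2)) = p(5) = 7, p(q(3)) = p(8) = 9, p(q(4)) = p(4) = 2, p(q(5)) = p(1) = 3, p(q(6)) = p(7) = 5, p(q(7)) = p(0) = 8, p(q(8)) = p(6) = 4, p(q(9)) = p(9) = 0.
Hence pq = [1 6 7 9 2 3 5 8 4 0].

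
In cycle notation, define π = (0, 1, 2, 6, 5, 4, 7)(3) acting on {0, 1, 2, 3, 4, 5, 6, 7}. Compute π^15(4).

4 lies in the 7-cycle (0, 1, 2, 6, 5, 4, 7).
On a 7-cycle, π^7 is the identity, so π^15 = π^1 there (15 ≡ 1 mod 7).
Advancing 1 step from 4: 4 → 7.

7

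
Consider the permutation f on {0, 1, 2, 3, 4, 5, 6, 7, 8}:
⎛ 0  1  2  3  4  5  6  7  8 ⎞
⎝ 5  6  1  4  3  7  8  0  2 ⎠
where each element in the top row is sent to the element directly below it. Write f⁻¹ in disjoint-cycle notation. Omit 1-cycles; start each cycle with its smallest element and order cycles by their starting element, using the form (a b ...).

The cycle decomposition of f is (0 5 7)(1 6 8 2)(3 4).
The inverse reverses every cycle; in canonical form, f⁻¹ = (0 7 5)(1 2 8 6)(3 4).

(0 7 5)(1 2 8 6)(3 4)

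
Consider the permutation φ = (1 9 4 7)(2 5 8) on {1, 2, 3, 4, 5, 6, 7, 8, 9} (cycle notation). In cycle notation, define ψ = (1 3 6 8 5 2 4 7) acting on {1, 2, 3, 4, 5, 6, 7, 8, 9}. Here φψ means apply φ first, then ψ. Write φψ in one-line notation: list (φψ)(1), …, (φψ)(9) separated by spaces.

For each element, apply φ then ψ: 1 → 9 → 9; 2 → 5 → 2; 3 → 3 → 6; 4 → 7 → 1; 5 → 8 → 5; 6 → 6 → 8; 7 → 1 → 3; 8 → 2 → 4; 9 → 4 → 7.
Collecting the images, φψ = [9 2 6 1 5 8 3 4 7].

9 2 6 1 5 8 3 4 7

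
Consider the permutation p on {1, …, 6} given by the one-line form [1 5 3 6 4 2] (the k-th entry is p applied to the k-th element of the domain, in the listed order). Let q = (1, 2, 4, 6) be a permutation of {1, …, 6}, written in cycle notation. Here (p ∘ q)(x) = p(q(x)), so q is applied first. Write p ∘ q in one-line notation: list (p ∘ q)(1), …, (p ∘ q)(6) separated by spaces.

5 6 3 2 4 1

(p ∘ q)(x) = p(q(x)). Computing each image: p(q(1)) = p(2) = 5, p(q(2)) = p(4) = 6, p(q(3)) = p(3) = 3, p(q(4)) = p(6) = 2, p(q(5)) = p(5) = 4, p(q(6)) = p(1) = 1.
Hence p ∘ q = [5 6 3 2 4 1].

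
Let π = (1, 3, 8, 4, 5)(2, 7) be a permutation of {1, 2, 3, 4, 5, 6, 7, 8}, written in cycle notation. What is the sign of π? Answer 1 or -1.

-1

The cycle lengths are 5, 2, 1.
A cycle is odd iff its length is even; π has 1 even-length cycle, so sgn(π) = (−1)^1 and π is odd.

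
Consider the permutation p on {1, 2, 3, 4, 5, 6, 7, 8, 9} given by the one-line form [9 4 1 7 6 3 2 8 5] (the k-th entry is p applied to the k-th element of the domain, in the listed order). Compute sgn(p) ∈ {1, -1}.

In disjoint-cycle form the cycle lengths are 5, 3, 1.
A cycle is odd iff its length is even; p has 0 even-length cycles, so sgn(p) = (−1)^0 and p is even.

1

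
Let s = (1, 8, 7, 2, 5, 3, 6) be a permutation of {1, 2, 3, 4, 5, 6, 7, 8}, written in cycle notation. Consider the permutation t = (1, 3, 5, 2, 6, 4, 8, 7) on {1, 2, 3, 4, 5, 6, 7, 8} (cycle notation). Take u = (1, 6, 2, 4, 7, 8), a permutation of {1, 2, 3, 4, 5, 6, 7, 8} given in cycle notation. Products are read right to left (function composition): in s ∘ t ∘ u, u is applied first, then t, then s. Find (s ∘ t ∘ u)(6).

Chase 6: u(6) = 2; t(2) = 6; s(6) = 1. Hence (s ∘ t ∘ u)(6) = 1.

1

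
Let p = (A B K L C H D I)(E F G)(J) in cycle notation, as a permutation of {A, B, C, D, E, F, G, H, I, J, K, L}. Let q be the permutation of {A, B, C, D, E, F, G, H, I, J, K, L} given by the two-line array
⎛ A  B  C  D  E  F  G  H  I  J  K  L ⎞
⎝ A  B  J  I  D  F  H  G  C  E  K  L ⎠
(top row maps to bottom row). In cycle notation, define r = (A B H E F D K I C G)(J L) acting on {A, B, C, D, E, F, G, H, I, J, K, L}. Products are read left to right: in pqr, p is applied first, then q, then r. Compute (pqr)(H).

Chase H: p(H) = D; q(D) = I; r(I) = C. Hence (pqr)(H) = C.

C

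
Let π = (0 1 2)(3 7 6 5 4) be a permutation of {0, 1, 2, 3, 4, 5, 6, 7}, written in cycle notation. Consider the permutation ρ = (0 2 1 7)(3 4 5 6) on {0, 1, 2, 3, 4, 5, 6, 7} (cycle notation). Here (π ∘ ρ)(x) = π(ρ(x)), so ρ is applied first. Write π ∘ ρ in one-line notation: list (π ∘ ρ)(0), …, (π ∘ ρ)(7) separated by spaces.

(π ∘ ρ)(x) = π(ρ(x)). Computing each image: π(ρ(0)) = π(2) = 0, π(ρ(1)) = π(7) = 6, π(ρ(2)) = π(1) = 2, π(ρ(3)) = π(4) = 3, π(ρ(4)) = π(5) = 4, π(ρ(5)) = π(6) = 5, π(ρ(6)) = π(3) = 7, π(ρ(7)) = π(0) = 1.
Hence π ∘ ρ = [0 6 2 3 4 5 7 1].

0 6 2 3 4 5 7 1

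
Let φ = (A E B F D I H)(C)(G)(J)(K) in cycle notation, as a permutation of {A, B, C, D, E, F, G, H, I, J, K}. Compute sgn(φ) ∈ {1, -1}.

1

The cycle lengths are 7, 1, 1, 1, 1.
A cycle of length ℓ contributes ℓ−1 transpositions, so φ is a product of 6 transpositions — even.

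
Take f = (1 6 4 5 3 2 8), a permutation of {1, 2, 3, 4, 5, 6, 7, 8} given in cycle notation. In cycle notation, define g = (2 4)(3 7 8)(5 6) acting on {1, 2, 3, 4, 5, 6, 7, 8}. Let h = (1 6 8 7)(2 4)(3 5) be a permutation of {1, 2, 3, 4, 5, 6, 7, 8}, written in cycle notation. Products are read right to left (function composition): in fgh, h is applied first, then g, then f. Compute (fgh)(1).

3

Apply the permutations in order: h(1) = 6, then g(6) = 5, then f(5) = 3. So (fgh)(1) = 3.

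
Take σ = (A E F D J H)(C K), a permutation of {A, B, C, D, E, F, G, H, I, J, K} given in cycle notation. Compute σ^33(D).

D lies in the 6-cycle (A E F D J H).
Since the cycle has length 6, σ^33 acts on it the same as σ^3 (33 mod 6 = 3).
Advancing 3 steps from D: D → J → H → A.

A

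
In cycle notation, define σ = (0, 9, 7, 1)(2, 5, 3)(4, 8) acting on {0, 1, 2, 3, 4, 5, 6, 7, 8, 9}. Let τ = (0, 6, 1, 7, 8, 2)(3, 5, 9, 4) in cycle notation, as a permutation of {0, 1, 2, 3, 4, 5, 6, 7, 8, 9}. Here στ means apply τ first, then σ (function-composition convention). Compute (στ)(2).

First apply τ: τ(2) = 0, then σ(0) = 9. Thus (στ)(2) = 9.

9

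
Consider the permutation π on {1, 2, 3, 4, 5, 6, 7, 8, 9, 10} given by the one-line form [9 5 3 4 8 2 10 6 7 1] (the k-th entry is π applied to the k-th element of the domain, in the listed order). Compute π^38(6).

Tracing 6 → 2 → … returns to 6 after 4 steps, so 6 lies in a 4-cycle (2 5 8 6).
Since the cycle has length 4, π^38 acts on it the same as π^2 (38 mod 4 = 2).
Stepping 2 places around the cycle: 6 → 2 → 5.

5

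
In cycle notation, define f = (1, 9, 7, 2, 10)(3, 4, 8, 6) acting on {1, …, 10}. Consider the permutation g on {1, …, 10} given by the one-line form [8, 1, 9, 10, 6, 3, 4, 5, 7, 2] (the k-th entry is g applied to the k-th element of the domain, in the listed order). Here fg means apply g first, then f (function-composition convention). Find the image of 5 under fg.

(fg)(5) = f(g(5)). g(5) = 6, then f(6) = 3. So (fg)(5) = 3.

3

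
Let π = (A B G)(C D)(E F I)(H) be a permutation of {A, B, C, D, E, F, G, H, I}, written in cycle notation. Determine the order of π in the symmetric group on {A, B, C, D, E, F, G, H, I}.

The disjoint cycles have lengths 3, 3, 2, 1.
The order is lcm(3, 3, 2) = 6.

6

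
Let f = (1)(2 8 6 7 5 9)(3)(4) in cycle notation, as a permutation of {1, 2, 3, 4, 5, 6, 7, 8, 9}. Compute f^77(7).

7 lies in the 6-cycle (2 8 6 7 5 9).
On a 6-cycle, f^6 is the identity, so f^77 = f^5 there (77 ≡ 5 mod 6).
Stepping 5 places around the cycle: 7 → 5 → 9 → 2 → 8 → 6.

6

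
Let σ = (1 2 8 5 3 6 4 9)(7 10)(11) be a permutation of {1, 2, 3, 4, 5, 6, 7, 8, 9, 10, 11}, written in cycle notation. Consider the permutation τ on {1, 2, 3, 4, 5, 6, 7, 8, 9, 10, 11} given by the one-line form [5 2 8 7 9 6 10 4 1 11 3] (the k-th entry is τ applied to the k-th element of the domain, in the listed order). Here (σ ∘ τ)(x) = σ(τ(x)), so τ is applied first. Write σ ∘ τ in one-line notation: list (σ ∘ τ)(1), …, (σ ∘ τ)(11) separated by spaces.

3 8 5 10 1 4 7 9 2 11 6

(σ ∘ τ)(x) = σ(τ(x)). Computing each image: σ(τ(1)) = σ(5) = 3, σ(τ(2)) = σ(2) = 8, σ(τ(3)) = σ(8) = 5, σ(τ(4)) = σ(7) = 10, σ(τ(5)) = σ(9) = 1, σ(τ(6)) = σ(6) = 4, σ(τ(7)) = σ(10) = 7, σ(τ(8)) = σ(4) = 9, σ(τ(9)) = σ(1) = 2, σ(τ(10)) = σ(11) = 11, σ(τ(11)) = σ(3) = 6.
Hence σ ∘ τ = [3 8 5 10 1 4 7 9 2 11 6].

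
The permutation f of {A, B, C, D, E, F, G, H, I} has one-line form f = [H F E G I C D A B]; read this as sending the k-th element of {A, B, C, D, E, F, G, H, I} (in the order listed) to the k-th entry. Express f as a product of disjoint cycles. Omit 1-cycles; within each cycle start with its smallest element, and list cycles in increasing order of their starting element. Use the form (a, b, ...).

Iterating f from A gives A → H → A; that is the 2-cycle (A, H).
Continuing from each remaining unvisited element yields (A, H)(B, F, C, E, I)(D, G).

(A, H)(B, F, C, E, I)(D, G)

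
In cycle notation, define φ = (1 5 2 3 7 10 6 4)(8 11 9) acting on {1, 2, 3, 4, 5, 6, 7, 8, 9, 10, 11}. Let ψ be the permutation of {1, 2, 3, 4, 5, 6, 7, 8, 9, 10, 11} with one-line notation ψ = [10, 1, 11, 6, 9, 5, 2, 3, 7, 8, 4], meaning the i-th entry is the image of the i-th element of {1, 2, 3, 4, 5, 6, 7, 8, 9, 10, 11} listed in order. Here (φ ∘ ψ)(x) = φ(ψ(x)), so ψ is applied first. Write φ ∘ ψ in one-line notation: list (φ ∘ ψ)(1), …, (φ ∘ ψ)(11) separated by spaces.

(φ ∘ ψ)(x) = φ(ψ(x)). Computing each image: φ(ψ(1)) = φ(10) = 6, φ(ψ(2)) = φ(1) = 5, φ(ψ(3)) = φ(11) = 9, φ(ψ(4)) = φ(6) = 4, φ(ψ(5)) = φ(9) = 8, φ(ψ(6)) = φ(5) = 2, φ(ψ(7)) = φ(2) = 3, φ(ψ(8)) = φ(3) = 7, φ(ψ(9)) = φ(7) = 10, φ(ψ(10)) = φ(8) = 11, φ(ψ(11)) = φ(4) = 1.
Hence φ ∘ ψ = [6 5 9 4 8 2 3 7 10 11 1].

6 5 9 4 8 2 3 7 10 11 1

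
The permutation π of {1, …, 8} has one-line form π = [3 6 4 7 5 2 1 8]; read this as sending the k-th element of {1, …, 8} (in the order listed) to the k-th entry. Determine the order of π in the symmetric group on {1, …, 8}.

4

Decomposing into disjoint cycles gives cycle lengths 4, 2, 1, 1.
The order is lcm(4, 2) = 4.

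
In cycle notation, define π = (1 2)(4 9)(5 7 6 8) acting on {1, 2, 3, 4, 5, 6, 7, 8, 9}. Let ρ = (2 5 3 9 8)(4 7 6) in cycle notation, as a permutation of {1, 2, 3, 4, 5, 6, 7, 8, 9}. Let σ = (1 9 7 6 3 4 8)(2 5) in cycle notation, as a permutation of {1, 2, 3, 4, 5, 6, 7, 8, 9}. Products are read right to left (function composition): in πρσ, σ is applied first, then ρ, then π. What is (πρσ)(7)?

Apply the permutations in order: σ(7) = 6, then ρ(6) = 4, then π(4) = 9. So (πρσ)(7) = 9.

9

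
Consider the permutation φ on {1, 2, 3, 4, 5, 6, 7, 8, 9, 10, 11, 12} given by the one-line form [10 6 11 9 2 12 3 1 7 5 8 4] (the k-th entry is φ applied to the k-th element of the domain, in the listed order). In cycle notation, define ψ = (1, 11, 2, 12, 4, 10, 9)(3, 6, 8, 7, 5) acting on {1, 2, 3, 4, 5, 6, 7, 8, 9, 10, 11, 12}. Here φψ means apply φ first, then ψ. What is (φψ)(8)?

First apply φ: φ(8) = 1, then ψ(1) = 11. Thus (φψ)(8) = 11.

11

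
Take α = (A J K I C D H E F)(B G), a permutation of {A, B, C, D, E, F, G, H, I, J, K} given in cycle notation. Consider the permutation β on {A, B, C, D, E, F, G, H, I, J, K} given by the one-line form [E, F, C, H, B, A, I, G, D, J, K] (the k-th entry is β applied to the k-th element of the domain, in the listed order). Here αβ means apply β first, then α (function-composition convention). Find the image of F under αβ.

(αβ)(F) = α(β(F)). β(F) = A, then α(A) = J. So (αβ)(F) = J.

J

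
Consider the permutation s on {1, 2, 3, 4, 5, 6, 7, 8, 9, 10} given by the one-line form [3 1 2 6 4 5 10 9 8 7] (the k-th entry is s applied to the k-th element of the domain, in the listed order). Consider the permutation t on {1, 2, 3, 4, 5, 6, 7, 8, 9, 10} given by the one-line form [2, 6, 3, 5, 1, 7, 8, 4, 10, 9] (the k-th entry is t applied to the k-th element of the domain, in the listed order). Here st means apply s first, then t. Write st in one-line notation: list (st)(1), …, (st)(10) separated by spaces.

Chase each element through s then t: 1 → 3 → 3; 2 → 1 → 2; 3 → 2 → 6; 4 → 6 → 7; 5 → 4 → 5; 6 → 5 → 1; 7 → 10 → 9; 8 → 9 → 10; 9 → 8 → 4; 10 → 7 → 8.
So st in one-line form is 3 2 6 7 5 1 9 10 4 8.

3 2 6 7 5 1 9 10 4 8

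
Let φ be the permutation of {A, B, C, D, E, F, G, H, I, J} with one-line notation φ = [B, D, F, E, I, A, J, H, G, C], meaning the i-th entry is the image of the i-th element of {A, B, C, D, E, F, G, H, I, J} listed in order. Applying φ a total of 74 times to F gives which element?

B

Tracing F → A → … returns to F after 9 steps, so F lies in a 9-cycle (A B D E I G J C F).
Powers repeat with period 9 on this cycle, and 74 mod 9 = 2, so φ^74(F) = φ^2(F).
Stepping 2 places around the cycle: F → A → B.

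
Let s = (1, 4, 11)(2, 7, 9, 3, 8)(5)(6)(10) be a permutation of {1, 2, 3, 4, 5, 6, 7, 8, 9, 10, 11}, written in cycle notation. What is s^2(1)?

1 lies in the 3-cycle (1, 4, 11).
Advancing 2 steps from 1: 1 → 4 → 11.

11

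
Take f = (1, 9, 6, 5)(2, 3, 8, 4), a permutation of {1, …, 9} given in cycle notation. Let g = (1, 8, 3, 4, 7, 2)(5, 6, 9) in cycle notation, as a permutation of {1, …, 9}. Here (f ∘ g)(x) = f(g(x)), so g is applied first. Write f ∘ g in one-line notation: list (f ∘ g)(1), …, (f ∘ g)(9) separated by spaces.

4 9 2 7 5 6 3 8 1

Chase each element through g then f: 1 → 8 → 4; 2 → 1 → 9; 3 → 4 → 2; 4 → 7 → 7; 5 → 6 → 5; 6 → 9 → 6; 7 → 2 → 3; 8 → 3 → 8; 9 → 5 → 1.
So f ∘ g in one-line form is 4 9 2 7 5 6 3 8 1.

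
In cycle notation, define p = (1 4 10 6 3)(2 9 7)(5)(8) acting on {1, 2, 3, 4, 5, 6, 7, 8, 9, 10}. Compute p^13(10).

1

10 lies in the 5-cycle (1 4 10 6 3).
Since the cycle has length 5, p^13 acts on it the same as p^3 (13 mod 5 = 3).
Advancing 3 steps from 10: 10 → 6 → 3 → 1.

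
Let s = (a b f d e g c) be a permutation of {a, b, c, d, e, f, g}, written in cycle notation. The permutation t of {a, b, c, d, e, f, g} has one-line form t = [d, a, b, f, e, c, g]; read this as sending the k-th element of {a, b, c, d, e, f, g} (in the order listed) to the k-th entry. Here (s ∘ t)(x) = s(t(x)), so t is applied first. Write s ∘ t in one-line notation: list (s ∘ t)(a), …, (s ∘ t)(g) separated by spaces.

(s ∘ t)(x) = s(t(x)). Computing each image: s(t(a)) = s(d) = e, s(t(b)) = s(a) = b, s(t(c)) = s(b) = f, s(t(d)) = s(f) = d, s(t(e)) = s(e) = g, s(t(f)) = s(c) = a, s(t(g)) = s(g) = c.
Hence s ∘ t = [e b f d g a c].

e b f d g a c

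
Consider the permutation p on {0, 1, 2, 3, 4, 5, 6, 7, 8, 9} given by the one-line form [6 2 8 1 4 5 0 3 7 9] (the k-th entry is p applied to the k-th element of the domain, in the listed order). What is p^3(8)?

Tracing 8 → 7 → … returns to 8 after 5 steps, so 8 lies in a 5-cycle (1, 2, 8, 7, 3).
Advancing 3 steps from 8: 8 → 7 → 3 → 1.

1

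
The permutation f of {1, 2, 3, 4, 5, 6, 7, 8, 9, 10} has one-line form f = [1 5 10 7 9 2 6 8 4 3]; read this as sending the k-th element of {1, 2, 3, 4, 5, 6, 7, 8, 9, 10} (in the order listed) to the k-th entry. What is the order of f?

6

The disjoint-cycle form of f has cycle lengths 6, 2, 1, 1.
The order is lcm(6, 2) = 6.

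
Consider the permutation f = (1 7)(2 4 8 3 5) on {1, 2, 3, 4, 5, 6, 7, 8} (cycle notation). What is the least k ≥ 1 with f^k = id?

10

The cycle type of f is (5, 2, 1).
The order of f is the least common multiple of its cycle lengths: lcm(5, 2) = 10.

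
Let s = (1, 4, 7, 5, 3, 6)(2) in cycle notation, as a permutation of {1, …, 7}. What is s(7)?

5

In the cycle (1, 4, 7, 5, 3, 6), 7 is followed by 5, so s(7) = 5.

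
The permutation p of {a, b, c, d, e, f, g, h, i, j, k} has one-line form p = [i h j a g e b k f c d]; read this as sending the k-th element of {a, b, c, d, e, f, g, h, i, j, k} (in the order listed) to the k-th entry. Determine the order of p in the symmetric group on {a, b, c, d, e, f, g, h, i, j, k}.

18

Writing p as disjoint cycles, the cycle lengths are 9, 2.
The order of p is the least common multiple of its cycle lengths: lcm(9, 2) = 18.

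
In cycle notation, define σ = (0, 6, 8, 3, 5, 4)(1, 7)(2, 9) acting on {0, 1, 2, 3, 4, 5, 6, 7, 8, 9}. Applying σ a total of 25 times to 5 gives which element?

4

5 lies in the 6-cycle (0, 6, 8, 3, 5, 4).
Powers repeat with period 6 on this cycle, and 25 mod 6 = 1, so σ^25(5) = σ^1(5).
Advancing 1 step from 5: 5 → 4.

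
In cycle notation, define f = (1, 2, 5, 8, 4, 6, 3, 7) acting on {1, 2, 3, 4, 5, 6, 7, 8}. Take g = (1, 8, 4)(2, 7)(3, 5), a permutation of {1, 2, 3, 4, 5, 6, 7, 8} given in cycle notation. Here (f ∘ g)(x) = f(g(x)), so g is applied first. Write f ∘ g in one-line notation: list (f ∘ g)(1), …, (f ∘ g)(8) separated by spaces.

4 1 8 2 7 3 5 6

(f ∘ g)(x) = f(g(x)). Computing each image: f(g(1)) = f(8) = 4, f(g(2)) = f(7) = 1, f(g(3)) = f(5) = 8, f(g(4)) = f(1) = 2, f(g(5)) = f(3) = 7, f(g(6)) = f(6) = 3, f(g(7)) = f(2) = 5, f(g(8)) = f(4) = 6.
Hence f ∘ g = [4 1 8 2 7 3 5 6].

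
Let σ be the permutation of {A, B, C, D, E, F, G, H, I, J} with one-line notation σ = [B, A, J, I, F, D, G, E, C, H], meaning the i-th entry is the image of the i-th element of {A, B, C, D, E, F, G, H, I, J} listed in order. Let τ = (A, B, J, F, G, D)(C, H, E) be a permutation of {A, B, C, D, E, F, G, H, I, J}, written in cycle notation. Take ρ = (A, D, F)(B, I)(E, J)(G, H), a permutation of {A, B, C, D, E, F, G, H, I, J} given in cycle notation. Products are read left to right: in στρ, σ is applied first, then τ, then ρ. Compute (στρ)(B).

(στρ)(B) = ρ(τ(σ(B))). σ(B) = A, then τ(A) = B, then ρ(B) = I, so the result is I.

I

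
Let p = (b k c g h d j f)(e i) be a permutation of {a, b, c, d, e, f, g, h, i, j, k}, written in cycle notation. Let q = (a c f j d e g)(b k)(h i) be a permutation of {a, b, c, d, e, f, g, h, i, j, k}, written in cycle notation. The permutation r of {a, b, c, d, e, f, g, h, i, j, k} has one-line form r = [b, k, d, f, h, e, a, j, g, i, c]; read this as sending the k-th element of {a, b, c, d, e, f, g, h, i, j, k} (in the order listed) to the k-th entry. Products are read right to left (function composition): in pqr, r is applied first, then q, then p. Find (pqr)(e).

Chase e: r(e) = h; q(h) = i; p(i) = e. Hence (pqr)(e) = e.

e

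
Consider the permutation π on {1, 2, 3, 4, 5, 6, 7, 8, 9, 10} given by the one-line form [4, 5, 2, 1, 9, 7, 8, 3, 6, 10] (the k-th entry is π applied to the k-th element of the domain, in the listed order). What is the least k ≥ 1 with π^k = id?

Writing π as disjoint cycles, the cycle lengths are 7, 2, 1.
Since disjoint cycles commute, ord(π) = lcm(7, 2) = 14.

14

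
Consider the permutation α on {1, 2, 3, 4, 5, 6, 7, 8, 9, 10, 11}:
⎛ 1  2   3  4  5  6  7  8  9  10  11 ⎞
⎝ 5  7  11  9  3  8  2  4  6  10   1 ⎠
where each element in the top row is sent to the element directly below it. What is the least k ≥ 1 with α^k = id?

The disjoint-cycle form of α has cycle lengths 4, 4, 2, 1.
The order of α is the least common multiple of its cycle lengths: lcm(4, 4, 2) = 4.

4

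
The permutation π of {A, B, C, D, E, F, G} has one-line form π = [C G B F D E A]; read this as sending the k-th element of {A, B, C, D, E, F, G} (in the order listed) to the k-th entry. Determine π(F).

F is element number 6 of the domain, and entry number 6 of the one-line form is E, so π(F) = E.

E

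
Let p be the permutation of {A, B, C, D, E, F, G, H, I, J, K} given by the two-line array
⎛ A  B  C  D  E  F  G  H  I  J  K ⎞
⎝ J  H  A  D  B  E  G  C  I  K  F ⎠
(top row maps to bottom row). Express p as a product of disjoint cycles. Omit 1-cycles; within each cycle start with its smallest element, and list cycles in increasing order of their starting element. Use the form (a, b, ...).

(A, J, K, F, E, B, H, C)

Iterating p from A gives A → J → K → F → E → B → H → C → A; that is the 8-cycle (A, J, K, F, E, B, H, C).
Repeating from the next unused element and collecting all non-trivial cycles gives (A, J, K, F, E, B, H, C).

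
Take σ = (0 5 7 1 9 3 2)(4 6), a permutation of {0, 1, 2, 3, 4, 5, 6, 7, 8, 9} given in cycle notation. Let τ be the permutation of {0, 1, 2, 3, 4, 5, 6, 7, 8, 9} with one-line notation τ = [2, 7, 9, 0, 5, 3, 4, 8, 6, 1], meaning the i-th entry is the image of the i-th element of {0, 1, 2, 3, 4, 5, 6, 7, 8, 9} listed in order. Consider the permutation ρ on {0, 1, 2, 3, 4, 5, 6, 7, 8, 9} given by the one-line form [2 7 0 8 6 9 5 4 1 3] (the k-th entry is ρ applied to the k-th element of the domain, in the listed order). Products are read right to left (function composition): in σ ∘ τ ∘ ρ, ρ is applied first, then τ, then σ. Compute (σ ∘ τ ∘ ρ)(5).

Apply the permutations in order: ρ(5) = 9, then τ(9) = 1, then σ(1) = 9. So (σ ∘ τ ∘ ρ)(5) = 9.

9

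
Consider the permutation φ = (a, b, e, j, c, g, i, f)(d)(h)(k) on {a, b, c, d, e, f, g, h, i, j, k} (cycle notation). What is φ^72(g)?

g lies in the 8-cycle (a, b, e, j, c, g, i, f).
Since the cycle has length 8, φ^72 acts on it the same as φ^0 (72 mod 8 = 0).
So φ^72(g) = g.

g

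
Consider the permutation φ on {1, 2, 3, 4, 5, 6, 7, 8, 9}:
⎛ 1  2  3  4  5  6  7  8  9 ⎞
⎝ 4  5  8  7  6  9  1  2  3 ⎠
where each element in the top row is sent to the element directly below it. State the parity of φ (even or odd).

odd

In disjoint-cycle form the cycle lengths are 6, 3.
A cycle of length ℓ contributes ℓ−1 transpositions, so φ is a product of 5 + 2 = 7 transpositions — odd.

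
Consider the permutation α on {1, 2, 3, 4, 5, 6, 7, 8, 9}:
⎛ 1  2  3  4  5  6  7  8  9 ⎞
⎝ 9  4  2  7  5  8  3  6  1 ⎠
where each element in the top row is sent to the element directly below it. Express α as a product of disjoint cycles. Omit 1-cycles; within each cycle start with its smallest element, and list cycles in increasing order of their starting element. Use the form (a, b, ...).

(1, 9)(2, 4, 7, 3)(6, 8)

Start at 1 and follow images: 1 → 9 → 1, giving the cycle (1, 9).
Continuing from each remaining unvisited element yields (1, 9)(2, 4, 7, 3)(6, 8).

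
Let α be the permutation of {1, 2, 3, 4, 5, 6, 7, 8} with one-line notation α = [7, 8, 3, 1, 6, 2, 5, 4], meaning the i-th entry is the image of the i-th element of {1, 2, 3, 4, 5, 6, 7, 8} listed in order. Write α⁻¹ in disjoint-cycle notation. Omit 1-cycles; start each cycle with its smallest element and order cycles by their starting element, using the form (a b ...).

(1 4 8 2 6 5 7)

The cycle decomposition of α is (1 7 5 6 2 8 4).
The inverse reverses every cycle; in canonical form, α⁻¹ = (1 4 8 2 6 5 7).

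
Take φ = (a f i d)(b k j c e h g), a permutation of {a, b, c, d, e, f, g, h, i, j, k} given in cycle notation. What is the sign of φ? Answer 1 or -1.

The cycle lengths are 7, 4.
A cycle of length ℓ contributes ℓ−1 transpositions, so φ is a product of 6 + 3 = 9 transpositions — odd.

-1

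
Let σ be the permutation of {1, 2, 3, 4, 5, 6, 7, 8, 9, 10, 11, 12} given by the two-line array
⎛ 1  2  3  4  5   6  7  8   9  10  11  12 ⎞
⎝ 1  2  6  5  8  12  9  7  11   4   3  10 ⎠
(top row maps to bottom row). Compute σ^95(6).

Tracing 6 → 12 → … returns to 6 after 10 steps, so 6 lies in a 10-cycle (3, 6, 12, 10, 4, 5, 8, 7, 9, 11).
Since the cycle has length 10, σ^95 acts on it the same as σ^5 (95 mod 10 = 5).
Stepping 5 places around the cycle: 6 → 12 → 10 → 4 → 5 → 8.

8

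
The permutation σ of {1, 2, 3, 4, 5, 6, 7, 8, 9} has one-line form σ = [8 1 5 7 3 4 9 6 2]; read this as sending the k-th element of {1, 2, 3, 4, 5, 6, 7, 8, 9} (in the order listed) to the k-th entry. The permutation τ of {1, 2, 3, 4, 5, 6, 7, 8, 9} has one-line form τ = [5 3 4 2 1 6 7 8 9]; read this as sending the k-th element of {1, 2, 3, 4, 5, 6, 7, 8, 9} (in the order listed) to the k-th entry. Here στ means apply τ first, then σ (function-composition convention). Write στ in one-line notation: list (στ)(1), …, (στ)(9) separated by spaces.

3 5 7 1 8 4 9 6 2

Chase each element through τ then σ: 1 → 5 → 3; 2 → 3 → 5; 3 → 4 → 7; 4 → 2 → 1; 5 → 1 → 8; 6 → 6 → 4; 7 → 7 → 9; 8 → 8 → 6; 9 → 9 → 2.
So στ in one-line form is 3 5 7 1 8 4 9 6 2.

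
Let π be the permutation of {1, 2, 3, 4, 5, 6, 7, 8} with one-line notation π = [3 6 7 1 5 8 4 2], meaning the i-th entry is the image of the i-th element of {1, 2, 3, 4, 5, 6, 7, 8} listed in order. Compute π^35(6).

2

Tracing 6 → 8 → … returns to 6 after 3 steps, so 6 lies in a 3-cycle (2, 6, 8).
Powers repeat with period 3 on this cycle, and 35 mod 3 = 2, so π^35(6) = π^2(6).
Advancing 2 steps from 6: 6 → 8 → 2.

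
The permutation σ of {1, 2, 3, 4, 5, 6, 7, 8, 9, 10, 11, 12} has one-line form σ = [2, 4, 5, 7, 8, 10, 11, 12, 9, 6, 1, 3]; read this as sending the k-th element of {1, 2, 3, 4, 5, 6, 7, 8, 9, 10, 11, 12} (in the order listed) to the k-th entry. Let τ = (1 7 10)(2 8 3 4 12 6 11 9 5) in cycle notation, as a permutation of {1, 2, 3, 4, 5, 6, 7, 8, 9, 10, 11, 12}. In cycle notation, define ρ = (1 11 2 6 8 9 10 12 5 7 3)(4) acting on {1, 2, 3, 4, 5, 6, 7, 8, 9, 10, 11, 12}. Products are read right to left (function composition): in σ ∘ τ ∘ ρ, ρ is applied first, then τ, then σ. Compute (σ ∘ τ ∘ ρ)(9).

Chase 9: ρ(9) = 10; τ(10) = 1; σ(1) = 2. Hence (σ ∘ τ ∘ ρ)(9) = 2.

2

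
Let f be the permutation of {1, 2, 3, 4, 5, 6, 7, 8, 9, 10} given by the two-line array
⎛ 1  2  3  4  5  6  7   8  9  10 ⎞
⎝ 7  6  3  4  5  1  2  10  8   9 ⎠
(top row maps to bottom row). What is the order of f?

12

The disjoint-cycle form of f has cycle lengths 4, 3, 1, 1, 1.
The order is lcm(4, 3) = 12.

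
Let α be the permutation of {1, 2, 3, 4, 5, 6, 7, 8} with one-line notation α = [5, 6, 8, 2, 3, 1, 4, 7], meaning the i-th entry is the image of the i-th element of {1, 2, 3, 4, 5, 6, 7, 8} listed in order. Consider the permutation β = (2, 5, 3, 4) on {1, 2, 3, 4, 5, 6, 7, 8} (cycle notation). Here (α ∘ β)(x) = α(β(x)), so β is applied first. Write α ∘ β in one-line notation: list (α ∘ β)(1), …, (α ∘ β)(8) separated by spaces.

Chase each element through β then α: 1 → 1 → 5; 2 → 5 → 3; 3 → 4 → 2; 4 → 2 → 6; 5 → 3 → 8; 6 → 6 → 1; 7 → 7 → 4; 8 → 8 → 7.
Collecting the images, α ∘ β = [5 3 2 6 8 1 4 7].

5 3 2 6 8 1 4 7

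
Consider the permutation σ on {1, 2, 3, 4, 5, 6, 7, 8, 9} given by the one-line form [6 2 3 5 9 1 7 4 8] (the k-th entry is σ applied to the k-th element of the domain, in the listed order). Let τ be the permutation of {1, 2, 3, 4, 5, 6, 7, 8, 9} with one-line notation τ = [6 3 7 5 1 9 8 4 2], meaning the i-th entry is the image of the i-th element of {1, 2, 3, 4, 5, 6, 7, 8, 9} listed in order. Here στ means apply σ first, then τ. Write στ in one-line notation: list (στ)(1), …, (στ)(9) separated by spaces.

9 3 7 1 2 6 8 5 4

Chase each element through σ then τ: 1 → 6 → 9; 2 → 2 → 3; 3 → 3 → 7; 4 → 5 → 1; 5 → 9 → 2; 6 → 1 → 6; 7 → 7 → 8; 8 → 4 → 5; 9 → 8 → 4.
So στ in one-line form is 9 3 7 1 2 6 8 5 4.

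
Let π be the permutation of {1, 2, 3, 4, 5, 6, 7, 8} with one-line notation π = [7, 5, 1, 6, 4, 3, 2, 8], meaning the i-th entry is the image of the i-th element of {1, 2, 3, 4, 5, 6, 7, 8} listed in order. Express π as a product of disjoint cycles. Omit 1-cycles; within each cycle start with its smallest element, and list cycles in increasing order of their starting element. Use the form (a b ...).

(1 7 2 5 4 6 3)

Start at 1 and follow images: 1 → 7 → 2 → 5 → 4 → 6 → 3 → 1, giving the cycle (1 7 2 5 4 6 3).
Continuing from each remaining unvisited element yields (1 7 2 5 4 6 3).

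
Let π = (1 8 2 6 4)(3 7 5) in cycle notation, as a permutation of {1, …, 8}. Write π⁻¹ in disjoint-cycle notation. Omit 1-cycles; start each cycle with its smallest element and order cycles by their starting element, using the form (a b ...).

The inverse reverses each cycle.
Reversing each cycle of π and rotating so the smallest element leads gives (1 4 6 2 8)(3 5 7).

(1 4 6 2 8)(3 5 7)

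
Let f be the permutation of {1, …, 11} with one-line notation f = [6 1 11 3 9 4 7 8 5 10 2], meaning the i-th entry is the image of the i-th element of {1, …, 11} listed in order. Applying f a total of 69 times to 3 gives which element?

Tracing 3 → 11 → … returns to 3 after 6 steps, so 3 lies in a 6-cycle (1, 6, 4, 3, 11, 2).
Powers repeat with period 6 on this cycle, and 69 mod 6 = 3, so f^69(3) = f^3(3).
Stepping 3 places around the cycle: 3 → 11 → 2 → 1.

1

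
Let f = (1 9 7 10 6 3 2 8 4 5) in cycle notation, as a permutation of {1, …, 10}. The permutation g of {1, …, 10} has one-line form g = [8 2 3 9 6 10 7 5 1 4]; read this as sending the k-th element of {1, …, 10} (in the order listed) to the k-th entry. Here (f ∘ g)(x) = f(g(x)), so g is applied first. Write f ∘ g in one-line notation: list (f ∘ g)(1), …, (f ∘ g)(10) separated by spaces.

4 8 2 7 3 6 10 1 9 5

(f ∘ g)(x) = f(g(x)). Computing each image: f(g(1)) = f(8) = 4, f(g(2)) = f(2) = 8, f(g(3)) = f(3) = 2, f(g(4)) = f(9) = 7, f(g(5)) = f(6) = 3, f(g(6)) = f(10) = 6, f(g(7)) = f(7) = 10, f(g(8)) = f(5) = 1, f(g(9)) = f(1) = 9, f(g(10)) = f(4) = 5.
Hence f ∘ g = [4 8 2 7 3 6 10 1 9 5].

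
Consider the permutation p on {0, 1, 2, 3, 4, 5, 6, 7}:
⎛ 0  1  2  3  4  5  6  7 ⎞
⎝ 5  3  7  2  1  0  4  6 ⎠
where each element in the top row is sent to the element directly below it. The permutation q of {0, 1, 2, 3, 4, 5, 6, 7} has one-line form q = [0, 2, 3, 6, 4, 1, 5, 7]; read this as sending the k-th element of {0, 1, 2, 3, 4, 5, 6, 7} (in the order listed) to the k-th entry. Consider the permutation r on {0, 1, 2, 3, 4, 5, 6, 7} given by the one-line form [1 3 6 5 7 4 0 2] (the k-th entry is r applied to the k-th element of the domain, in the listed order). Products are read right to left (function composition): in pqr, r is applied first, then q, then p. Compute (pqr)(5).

1

Apply the permutations in order: r(5) = 4, then q(4) = 4, then p(4) = 1. So (pqr)(5) = 1.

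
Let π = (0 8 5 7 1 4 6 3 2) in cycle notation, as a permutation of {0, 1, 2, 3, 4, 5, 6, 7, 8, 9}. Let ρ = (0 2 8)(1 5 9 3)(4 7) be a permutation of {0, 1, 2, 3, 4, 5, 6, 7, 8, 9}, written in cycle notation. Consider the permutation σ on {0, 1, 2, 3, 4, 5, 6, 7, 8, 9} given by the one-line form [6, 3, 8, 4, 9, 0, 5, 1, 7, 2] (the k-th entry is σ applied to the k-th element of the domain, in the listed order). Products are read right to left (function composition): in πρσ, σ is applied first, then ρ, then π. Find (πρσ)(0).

3

Apply the permutations in order: σ(0) = 6, then ρ(6) = 6, then π(6) = 3. So (πρσ)(0) = 3.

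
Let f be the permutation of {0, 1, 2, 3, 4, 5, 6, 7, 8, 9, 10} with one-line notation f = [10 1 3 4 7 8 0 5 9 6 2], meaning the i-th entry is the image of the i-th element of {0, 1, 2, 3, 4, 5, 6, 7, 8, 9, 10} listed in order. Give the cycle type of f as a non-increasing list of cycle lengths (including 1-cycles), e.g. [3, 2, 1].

[10, 1]

The disjoint cycles are (0, 10, 2, 3, 4, 7, 5, 8, 9, 6)(1), with lengths 10, 1 in non-increasing order.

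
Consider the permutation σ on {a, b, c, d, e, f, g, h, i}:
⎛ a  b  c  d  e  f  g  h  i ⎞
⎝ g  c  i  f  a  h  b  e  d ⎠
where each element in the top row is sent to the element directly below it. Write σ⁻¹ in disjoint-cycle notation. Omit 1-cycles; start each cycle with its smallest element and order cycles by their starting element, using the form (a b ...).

The cycle decomposition of σ is (a g b c i d f h e).
Reversing each cycle (and rotating so the smallest element leads) gives σ⁻¹ = (a e h f d i c b g).

(a e h f d i c b g)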